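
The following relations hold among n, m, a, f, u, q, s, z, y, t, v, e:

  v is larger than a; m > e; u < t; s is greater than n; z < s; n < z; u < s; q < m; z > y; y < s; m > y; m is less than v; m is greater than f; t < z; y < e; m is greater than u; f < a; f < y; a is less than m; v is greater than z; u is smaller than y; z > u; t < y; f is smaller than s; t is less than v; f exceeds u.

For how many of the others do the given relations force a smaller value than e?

The elements the relations force below e are u, f, t, y — no chain reaches any other.
That is 4.

4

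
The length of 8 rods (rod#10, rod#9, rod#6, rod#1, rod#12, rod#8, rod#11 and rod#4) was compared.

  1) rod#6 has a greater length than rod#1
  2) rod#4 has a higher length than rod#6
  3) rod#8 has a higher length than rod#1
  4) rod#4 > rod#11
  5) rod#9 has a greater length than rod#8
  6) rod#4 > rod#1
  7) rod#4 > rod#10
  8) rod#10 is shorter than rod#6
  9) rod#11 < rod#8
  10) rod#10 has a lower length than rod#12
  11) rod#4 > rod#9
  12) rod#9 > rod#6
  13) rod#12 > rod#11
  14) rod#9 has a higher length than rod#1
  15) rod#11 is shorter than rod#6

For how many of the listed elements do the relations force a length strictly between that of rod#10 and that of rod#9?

1

The relations place rod#10 below rod#9. An element lies strictly between them when it is forced above rod#10 and also forced below rod#9.
Above rod#10: {rod#12, rod#6, rod#4}. Below rod#9: {rod#11, rod#1, rod#8, rod#6}.
Intersection: {rod#6} — 1.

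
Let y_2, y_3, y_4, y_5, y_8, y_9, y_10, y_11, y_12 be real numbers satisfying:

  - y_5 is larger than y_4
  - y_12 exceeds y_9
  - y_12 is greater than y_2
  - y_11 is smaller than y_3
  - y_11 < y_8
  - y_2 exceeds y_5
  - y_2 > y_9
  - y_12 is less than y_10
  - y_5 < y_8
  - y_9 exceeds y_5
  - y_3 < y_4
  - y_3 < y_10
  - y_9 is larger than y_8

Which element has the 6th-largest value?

Chaining the given pairs: y_11 < y_3 < y_4 < y_5 < y_8 < y_9 < y_2 < y_12 < y_10.
The 6th largest is y_5.

y_5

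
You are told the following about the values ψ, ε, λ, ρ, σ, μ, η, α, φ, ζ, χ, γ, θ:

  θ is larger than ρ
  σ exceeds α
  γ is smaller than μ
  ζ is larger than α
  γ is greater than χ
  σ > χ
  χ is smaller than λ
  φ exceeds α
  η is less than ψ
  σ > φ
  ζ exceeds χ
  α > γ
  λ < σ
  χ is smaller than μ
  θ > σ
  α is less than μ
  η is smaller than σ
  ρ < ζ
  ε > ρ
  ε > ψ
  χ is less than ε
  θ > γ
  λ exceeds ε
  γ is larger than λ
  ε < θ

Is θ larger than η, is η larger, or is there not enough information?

η < ψ and ψ < ε give η < ε.
With ε < λ: η < ψ < ε < λ.
With λ < γ: η < ψ < ε < λ < γ.
With γ < α: η < ψ < ε < λ < γ < α.
Then α < φ extends the chain to φ.
With φ < σ: η < ψ < ε < λ < γ < α < φ < σ.
Then σ < θ extends the chain to θ.
So θ is larger.

θ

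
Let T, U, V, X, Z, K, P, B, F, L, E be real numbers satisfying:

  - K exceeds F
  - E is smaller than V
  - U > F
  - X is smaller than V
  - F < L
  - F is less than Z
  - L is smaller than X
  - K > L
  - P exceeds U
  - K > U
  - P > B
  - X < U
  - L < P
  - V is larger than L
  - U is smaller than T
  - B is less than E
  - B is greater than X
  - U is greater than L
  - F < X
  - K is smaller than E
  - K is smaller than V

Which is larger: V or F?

F < L and L < X give F < X.
Then X < U extends the chain to U.
With U < K: F < L < X < U < K.
Then K < E extends the chain to E.
With E < V: F < L < X < U < K < E < V.
So F < V; V is the larger of the two.

V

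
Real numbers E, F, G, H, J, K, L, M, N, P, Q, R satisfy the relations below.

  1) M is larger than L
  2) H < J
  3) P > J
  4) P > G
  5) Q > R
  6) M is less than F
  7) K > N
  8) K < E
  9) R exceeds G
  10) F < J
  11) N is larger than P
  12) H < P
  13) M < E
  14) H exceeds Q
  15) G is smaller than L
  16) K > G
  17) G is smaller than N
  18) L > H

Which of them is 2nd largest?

The consecutive relations fix a unique order: G < R < Q < H < L < M < F < J < P < N < K < E.
The 2nd largest is K.

K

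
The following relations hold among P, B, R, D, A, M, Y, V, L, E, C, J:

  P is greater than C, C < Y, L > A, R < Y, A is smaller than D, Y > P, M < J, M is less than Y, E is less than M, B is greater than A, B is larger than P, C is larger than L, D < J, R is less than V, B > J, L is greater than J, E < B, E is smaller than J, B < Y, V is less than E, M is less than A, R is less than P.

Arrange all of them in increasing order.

R < V < E < M < A < D < J < L < C < P < B < Y

The consecutive links are each given: R < V; V < E; E < M; M < A; A < D; D < J; J < L; L < C; C < P; P < B; B < Y.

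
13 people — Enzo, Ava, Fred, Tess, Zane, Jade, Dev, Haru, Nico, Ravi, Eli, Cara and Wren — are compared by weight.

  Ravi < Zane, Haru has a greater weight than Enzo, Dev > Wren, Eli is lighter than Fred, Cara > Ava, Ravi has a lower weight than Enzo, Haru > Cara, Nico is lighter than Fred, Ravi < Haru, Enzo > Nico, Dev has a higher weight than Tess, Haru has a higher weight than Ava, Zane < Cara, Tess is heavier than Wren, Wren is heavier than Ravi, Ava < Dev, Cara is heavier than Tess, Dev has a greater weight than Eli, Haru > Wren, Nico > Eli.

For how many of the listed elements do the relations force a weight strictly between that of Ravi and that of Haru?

Chaining upward from Ravi reaches: Wren, Tess, Zane, Cara, Enzo, Dev.
Chaining downward from Haru reaches: Eli, Nico, Wren, Ava, Tess, Zane, Cara, Enzo.
Strictly between Ravi and Haru are those in both lists: Wren, Tess, Zane, Cara, Enzo — 5 elements.

5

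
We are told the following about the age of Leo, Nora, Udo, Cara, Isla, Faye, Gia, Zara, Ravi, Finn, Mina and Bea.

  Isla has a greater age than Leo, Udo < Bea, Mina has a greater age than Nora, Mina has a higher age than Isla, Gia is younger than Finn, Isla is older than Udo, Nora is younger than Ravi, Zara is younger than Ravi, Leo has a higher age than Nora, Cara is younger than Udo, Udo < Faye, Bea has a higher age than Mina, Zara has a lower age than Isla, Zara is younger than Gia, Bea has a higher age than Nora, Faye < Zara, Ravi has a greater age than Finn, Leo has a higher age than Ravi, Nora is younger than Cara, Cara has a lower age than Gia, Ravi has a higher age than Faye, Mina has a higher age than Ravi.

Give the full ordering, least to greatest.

Nothing is placed below Nora, so it is least; from there Nora < Cara; Cara < Udo; Udo < Faye; Faye < Zara; Zara < Gia; Gia < Finn; Finn < Ravi; Ravi < Leo; Leo < Isla; Isla < Mina; Mina < Bea, each given directly.

Nora < Cara < Udo < Faye < Zara < Gia < Finn < Ravi < Leo < Isla < Mina < Bea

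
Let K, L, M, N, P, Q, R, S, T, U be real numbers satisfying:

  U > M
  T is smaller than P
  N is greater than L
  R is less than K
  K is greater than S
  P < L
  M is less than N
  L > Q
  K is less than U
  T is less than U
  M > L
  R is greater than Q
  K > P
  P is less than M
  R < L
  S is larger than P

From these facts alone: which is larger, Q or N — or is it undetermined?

N

Link the given pairs in sequence: Q < R; R < L; L < M; M < N.
Chaining these gives Q < R < L < M < N.
So N is larger.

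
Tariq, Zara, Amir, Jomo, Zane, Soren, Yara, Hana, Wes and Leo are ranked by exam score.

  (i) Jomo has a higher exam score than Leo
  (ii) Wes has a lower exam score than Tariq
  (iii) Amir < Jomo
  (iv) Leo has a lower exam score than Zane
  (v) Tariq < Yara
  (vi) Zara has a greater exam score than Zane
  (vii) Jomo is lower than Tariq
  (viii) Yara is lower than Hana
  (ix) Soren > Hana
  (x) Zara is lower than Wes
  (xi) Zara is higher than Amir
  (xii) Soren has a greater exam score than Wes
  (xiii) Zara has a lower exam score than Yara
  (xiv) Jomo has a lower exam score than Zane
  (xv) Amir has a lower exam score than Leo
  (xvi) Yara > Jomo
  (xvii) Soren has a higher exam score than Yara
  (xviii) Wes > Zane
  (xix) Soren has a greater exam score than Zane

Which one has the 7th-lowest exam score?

Tariq

Chaining the given pairs: Amir < Leo < Jomo < Zane < Zara < Wes < Tariq < Yara < Hana < Soren.
The 7th smallest is Tariq.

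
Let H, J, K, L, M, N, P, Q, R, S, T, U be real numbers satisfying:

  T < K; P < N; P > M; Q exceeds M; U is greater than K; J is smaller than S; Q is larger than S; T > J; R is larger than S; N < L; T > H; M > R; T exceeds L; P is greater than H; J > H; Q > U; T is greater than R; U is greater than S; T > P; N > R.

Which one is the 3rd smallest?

S

Chaining the given pairs: H < J < S < R < M < P < N < L < T < K < U < Q.
The 3rd smallest is S.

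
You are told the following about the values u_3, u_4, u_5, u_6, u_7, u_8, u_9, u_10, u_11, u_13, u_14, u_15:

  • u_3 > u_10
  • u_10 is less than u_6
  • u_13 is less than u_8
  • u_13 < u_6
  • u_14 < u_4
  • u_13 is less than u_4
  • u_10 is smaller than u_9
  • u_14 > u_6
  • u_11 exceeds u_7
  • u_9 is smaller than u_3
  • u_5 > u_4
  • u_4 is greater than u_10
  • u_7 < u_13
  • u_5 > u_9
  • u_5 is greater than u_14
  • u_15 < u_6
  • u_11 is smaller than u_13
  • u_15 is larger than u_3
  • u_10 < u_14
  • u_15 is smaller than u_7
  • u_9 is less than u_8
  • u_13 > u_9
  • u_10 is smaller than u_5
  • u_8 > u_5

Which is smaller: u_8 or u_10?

Following the relations from u_10: u_10 < u_9 < u_3 < u_15 < u_7 < u_11 < u_13 < u_6 < u_14 < u_4 < u_5 < u_8.
So u_10 < u_8; u_10 is the smaller of the two.

u_10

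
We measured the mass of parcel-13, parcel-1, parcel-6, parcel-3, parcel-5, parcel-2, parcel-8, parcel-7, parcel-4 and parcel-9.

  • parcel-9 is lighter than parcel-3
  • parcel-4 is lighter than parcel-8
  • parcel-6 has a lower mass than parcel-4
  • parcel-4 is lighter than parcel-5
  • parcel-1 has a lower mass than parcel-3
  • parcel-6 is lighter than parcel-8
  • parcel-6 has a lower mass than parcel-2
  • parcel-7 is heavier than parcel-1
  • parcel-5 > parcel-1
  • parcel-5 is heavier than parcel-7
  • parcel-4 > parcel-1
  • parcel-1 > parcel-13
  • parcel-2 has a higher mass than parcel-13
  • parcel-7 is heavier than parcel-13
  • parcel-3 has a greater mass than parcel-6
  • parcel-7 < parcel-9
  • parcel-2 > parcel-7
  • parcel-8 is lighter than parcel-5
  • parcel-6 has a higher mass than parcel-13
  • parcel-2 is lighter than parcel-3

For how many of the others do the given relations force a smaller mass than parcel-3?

From parcel-3 the given relations immediately reach parcel-6, parcel-1, parcel-9, parcel-2.
From those, parcel-13, parcel-7 — 6 in total.
Nothing else is reachable below parcel-3; 6 in all.

6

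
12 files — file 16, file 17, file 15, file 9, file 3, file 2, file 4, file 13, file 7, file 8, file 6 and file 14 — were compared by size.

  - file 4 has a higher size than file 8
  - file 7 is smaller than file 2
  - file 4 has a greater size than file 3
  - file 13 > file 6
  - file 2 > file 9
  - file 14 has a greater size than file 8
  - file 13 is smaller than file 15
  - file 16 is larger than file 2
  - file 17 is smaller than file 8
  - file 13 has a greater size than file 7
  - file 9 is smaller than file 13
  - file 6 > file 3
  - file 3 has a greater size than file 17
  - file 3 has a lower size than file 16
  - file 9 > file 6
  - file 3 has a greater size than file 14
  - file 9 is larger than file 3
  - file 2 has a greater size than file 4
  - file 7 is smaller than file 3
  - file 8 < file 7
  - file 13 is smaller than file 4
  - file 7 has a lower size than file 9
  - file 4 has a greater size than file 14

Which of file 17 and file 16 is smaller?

Chaining the given relations: file 17 < file 8 < file 7 < file 3 < file 6 < file 9 < file 13 < file 4 < file 2 < file 16.
So file 17 < file 16; file 17 is the smaller of the two.

file 17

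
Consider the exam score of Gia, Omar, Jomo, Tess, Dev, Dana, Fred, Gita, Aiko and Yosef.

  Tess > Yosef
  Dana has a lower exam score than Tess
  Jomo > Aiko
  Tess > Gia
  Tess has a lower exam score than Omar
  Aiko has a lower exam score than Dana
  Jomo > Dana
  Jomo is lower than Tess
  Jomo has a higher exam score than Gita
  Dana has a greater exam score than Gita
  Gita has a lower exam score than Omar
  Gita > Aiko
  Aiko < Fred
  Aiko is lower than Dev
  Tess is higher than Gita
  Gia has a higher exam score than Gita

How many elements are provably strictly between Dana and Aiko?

The relations place Aiko below Dana. An element lies strictly between them when it is forced above Aiko and also forced below Dana.
Above Aiko: {Fred, Gita, Gia, Dev, Jomo, Tess, Omar}. Below Dana: {Gita}.
Intersection: {Gita} — 1.

1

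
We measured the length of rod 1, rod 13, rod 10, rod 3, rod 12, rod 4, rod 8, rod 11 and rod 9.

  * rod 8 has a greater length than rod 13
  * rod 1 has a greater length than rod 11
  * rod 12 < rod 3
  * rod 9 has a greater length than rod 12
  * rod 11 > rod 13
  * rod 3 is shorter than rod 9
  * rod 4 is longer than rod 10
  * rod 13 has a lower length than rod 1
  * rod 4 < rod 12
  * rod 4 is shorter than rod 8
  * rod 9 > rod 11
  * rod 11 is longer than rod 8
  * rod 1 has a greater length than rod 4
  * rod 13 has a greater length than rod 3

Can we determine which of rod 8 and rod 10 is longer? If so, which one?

rod 10 < rod 4 and rod 4 < rod 12 give rod 10 < rod 12.
Then rod 12 < rod 3 extends the chain to rod 3.
Then rod 3 < rod 13 extends the chain to rod 13.
Then rod 13 < rod 8 extends the chain to rod 8.
So rod 8 is longer.

rod 8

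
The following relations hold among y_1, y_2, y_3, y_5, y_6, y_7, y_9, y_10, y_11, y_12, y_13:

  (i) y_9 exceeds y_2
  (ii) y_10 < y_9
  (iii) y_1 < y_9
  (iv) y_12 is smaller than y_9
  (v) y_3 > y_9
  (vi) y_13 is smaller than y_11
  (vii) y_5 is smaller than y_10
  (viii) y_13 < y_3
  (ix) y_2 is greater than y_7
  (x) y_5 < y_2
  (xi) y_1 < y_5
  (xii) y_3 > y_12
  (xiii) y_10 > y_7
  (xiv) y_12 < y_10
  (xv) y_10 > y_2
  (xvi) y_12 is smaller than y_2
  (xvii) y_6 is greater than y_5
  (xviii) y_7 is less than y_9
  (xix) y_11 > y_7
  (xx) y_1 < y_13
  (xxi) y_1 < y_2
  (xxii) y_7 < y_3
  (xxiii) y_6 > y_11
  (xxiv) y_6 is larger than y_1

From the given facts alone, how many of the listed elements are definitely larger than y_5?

Directly above y_5: y_2, y_10, y_6.
One step further: y_9 (4 so far).
One step further: y_3 (5 so far).
Nothing else is reachable above y_5; 5 in all.

5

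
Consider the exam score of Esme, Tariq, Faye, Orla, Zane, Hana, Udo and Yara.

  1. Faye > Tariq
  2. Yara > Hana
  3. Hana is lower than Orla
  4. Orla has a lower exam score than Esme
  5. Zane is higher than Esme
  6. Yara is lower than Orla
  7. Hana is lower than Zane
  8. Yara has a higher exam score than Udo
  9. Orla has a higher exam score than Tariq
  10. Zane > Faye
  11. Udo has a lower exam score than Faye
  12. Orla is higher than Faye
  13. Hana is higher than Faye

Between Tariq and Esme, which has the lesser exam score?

Tariq < Faye and Faye < Hana give Tariq < Hana.
Then Hana < Yara extends the chain to Yara.
Then Yara < Orla extends the chain to Orla.
With Orla < Esme: Tariq < Faye < Hana < Yara < Orla < Esme.
So Tariq < Esme; Tariq is the lower of the two.

Tariq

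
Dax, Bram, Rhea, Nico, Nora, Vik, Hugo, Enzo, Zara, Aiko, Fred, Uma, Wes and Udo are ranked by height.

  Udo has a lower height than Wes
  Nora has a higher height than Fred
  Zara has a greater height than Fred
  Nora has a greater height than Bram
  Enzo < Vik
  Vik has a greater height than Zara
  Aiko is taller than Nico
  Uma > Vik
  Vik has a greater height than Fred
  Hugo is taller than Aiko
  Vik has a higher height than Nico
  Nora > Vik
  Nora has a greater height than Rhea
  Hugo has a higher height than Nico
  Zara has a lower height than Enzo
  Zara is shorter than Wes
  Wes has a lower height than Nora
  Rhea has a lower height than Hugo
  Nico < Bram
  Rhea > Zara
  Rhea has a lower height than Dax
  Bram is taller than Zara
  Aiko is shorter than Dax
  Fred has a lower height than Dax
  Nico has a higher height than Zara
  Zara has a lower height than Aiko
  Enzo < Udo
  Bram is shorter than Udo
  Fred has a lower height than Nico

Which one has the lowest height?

Chaining upward from Fred: directly above it, Zara, Nico, Vik, Dax, Nora; then Aiko, Enzo, Rhea, Hugo, Bram, Uma, Wes; then Udo.
That covers every other element, and nothing is given below Fred, so Fred is the lowest height.

Fred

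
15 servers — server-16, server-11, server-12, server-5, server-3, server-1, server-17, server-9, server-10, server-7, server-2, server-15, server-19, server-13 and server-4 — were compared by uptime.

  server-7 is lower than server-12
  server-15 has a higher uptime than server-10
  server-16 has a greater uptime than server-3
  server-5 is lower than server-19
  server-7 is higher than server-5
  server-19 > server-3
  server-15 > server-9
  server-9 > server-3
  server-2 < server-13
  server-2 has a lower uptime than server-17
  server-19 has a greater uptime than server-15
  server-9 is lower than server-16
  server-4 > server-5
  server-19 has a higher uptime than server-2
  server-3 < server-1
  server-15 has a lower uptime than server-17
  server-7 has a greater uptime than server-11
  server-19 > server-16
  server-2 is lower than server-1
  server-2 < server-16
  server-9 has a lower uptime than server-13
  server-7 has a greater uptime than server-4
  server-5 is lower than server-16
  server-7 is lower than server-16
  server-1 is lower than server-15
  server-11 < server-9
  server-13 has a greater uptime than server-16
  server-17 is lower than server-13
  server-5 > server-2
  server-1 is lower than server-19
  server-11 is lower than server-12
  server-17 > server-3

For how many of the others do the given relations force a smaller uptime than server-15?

6

From server-15 the given relations immediately reach server-1, server-10, server-9.
From those, server-2, server-3, server-11 — 6 in total.
No other element is forced below server-15 by the given relations, so the count is 6.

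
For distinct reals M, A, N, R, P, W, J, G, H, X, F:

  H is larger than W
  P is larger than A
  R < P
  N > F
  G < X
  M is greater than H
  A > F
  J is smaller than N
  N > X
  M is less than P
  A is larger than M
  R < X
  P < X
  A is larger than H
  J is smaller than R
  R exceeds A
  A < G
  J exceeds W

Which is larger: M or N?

N

Link the given pairs in sequence: M < A; A < R; R < P; P < X; X < N.
Chaining these gives M < A < R < P < X < N.
So M < N; N is the larger of the two.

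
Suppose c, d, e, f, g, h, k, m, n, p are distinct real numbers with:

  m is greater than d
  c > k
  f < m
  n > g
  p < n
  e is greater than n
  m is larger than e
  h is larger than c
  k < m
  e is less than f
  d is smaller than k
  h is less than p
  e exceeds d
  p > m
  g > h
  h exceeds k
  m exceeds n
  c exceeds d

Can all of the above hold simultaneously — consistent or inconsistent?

inconsistent

Chaining the given relations yields n < e < f < m < p, so n < p. But one relation states p < n. These cannot both hold.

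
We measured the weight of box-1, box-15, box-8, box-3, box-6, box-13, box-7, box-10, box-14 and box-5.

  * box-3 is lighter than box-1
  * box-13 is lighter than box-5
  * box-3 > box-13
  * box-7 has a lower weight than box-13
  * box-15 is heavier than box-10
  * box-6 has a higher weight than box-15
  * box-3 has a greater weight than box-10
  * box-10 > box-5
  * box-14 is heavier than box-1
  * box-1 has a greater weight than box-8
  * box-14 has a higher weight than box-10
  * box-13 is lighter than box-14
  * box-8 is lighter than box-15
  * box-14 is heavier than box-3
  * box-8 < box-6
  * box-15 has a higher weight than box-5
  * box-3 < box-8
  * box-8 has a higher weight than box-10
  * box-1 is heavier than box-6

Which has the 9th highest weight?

The consecutive relations fix a unique order: box-7 < box-13 < box-5 < box-10 < box-3 < box-8 < box-15 < box-6 < box-1 < box-14.
The 9th largest is box-13.

box-13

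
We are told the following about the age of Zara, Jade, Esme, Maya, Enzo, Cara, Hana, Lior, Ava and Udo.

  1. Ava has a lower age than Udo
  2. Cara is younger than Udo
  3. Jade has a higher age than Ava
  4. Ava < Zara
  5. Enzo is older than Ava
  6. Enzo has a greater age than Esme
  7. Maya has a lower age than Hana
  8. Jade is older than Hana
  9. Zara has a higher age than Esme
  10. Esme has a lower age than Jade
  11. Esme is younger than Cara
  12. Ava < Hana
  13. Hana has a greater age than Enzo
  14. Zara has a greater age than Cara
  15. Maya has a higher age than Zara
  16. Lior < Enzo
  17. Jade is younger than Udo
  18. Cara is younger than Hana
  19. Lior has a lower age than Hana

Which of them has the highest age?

Udo

Chaining downward from Udo: directly below it, Ava, Cara, Jade; then Esme, Hana; then Lior, Enzo, Maya; then Zara.
That covers every other element, and nothing is given above Udo, so Udo is the highest age.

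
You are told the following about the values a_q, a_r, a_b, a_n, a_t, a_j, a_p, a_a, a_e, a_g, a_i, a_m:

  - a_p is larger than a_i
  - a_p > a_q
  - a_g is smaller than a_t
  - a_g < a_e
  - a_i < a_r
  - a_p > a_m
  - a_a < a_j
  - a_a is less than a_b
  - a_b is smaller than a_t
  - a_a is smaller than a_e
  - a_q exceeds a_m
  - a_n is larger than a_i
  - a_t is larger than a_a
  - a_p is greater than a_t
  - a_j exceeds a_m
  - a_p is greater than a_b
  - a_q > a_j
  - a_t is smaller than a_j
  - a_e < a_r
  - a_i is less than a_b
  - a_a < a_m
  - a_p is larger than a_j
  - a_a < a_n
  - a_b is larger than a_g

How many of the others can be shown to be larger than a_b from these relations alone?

4

From a_b the given relations immediately reach a_t, a_p.
From those, a_j — 3 in total.
From those, a_q — 4 in total.
Nothing else is reachable above a_b; 4 in all.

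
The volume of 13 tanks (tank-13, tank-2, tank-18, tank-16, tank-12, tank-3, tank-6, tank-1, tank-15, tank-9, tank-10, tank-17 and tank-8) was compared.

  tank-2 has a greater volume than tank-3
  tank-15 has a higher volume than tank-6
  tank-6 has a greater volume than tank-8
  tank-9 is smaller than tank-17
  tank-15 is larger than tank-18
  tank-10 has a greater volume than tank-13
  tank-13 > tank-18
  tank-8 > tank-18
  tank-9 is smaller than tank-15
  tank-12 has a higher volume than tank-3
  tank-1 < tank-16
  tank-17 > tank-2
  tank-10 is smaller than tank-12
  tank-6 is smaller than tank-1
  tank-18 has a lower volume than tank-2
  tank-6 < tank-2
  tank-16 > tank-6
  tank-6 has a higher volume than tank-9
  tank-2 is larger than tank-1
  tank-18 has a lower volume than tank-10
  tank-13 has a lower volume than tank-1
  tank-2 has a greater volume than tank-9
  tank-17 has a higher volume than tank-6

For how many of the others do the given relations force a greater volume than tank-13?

6

The elements the relations force above tank-13 are tank-10, tank-1, tank-2, tank-17, tank-16, tank-12 — no chain reaches any other.
That is 6.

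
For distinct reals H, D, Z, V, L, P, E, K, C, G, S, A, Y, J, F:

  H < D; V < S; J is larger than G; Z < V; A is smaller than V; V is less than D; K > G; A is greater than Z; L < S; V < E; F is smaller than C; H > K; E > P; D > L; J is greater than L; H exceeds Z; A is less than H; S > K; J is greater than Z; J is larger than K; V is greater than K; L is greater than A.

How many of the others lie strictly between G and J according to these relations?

1

Chaining upward from G reaches: K, H, V, E, D, S.
Chaining downward from J reaches: Z, A, K, L.
Strictly between G and J are those in both lists: K — 1 element.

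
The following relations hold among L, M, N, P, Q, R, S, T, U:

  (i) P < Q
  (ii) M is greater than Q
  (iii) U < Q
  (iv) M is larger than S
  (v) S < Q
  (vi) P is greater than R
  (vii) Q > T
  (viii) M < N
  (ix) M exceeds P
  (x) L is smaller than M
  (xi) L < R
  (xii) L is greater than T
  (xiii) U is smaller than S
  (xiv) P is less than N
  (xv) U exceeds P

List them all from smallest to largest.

Nothing is placed below T, so it is least; from there T < L; L < R; R < P; P < U; U < S; S < Q; Q < M; M < N, each given directly.

T < L < R < P < U < S < Q < M < N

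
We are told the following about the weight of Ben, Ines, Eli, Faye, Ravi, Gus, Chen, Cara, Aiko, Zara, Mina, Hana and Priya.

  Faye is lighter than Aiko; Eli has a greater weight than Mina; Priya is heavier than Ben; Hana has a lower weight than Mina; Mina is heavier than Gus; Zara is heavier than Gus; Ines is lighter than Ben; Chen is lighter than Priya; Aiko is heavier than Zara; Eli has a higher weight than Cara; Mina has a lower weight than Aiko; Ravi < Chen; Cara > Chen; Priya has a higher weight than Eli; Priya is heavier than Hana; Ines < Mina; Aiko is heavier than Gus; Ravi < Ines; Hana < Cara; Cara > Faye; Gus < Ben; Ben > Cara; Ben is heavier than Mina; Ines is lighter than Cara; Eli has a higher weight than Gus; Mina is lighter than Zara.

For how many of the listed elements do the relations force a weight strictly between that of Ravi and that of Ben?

4

The relations place Ravi below Ben. An element lies strictly between them when it is forced above Ravi and also forced below Ben.
Above Ravi: {Chen, Ines, Cara, Mina, Eli, Zara, Priya, Aiko}. Below Ben: {Faye, Chen, Hana, Ines, Cara, Gus, Mina}.
Intersection: {Chen, Ines, Cara, Mina} — 4.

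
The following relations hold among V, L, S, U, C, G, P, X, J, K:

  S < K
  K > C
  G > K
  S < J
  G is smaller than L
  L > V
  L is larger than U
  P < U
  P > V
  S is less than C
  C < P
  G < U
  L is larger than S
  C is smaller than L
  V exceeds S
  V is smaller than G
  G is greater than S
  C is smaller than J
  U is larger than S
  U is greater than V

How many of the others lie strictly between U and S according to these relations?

5

The relations place S below U. An element lies strictly between them when it is forced above S and also forced below U.
Above S: {C, K, V, P, G, J, L}. Below U: {C, K, V, P, G}.
Intersection: {C, K, V, P, G} — 5.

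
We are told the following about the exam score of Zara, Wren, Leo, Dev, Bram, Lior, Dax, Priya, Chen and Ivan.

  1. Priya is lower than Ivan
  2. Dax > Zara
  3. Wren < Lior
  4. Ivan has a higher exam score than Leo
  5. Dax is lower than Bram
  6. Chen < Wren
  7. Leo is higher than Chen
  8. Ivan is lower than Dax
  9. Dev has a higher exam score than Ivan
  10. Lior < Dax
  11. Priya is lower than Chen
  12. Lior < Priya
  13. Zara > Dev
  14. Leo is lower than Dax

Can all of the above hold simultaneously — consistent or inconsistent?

inconsistent

We have Chen < Wren stated directly, yet also Wren < Lior < Priya < Chen by chaining the others — so Wren < Chen. Contradiction.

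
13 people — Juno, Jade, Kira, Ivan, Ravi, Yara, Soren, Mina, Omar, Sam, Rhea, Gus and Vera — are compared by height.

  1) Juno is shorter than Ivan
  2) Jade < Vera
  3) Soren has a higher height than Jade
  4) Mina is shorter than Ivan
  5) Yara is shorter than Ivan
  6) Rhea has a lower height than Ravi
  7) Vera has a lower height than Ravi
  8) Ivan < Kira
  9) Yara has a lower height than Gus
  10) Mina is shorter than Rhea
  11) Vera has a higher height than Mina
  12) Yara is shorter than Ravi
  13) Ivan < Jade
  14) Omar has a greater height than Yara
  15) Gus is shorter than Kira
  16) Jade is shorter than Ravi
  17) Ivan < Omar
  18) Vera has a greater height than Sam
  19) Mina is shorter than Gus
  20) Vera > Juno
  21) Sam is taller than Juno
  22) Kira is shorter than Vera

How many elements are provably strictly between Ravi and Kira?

The relations place Kira below Ravi. An element lies strictly between them when it is forced above Kira and also forced below Ravi.
Above Kira: {Vera}. Below Ravi: {Juno, Yara, Mina, Gus, Rhea, Sam, Ivan, Jade, Vera}.
Intersection: {Vera} — 1.

1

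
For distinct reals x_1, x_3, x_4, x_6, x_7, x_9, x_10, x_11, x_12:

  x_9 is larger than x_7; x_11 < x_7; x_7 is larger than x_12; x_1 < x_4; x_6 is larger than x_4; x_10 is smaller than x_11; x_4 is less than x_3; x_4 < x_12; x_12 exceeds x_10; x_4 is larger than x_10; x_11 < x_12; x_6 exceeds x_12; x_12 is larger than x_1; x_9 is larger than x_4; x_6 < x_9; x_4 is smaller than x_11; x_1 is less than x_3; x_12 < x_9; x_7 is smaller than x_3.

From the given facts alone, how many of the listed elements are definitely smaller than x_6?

5

Directly below x_6: x_4, x_12.
One step further: x_1, x_10, x_11 (5 so far).
No other element is forced below x_6 by the given relations, so the count is 5.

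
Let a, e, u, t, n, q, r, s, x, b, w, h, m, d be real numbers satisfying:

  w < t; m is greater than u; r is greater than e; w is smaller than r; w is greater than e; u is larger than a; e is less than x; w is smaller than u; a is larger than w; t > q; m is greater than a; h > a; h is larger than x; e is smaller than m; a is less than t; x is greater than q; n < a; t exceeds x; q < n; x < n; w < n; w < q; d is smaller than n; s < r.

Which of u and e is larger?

u

Following the relations from e: e < w < q < x < n < a < u.
So e < u; u is the larger of the two.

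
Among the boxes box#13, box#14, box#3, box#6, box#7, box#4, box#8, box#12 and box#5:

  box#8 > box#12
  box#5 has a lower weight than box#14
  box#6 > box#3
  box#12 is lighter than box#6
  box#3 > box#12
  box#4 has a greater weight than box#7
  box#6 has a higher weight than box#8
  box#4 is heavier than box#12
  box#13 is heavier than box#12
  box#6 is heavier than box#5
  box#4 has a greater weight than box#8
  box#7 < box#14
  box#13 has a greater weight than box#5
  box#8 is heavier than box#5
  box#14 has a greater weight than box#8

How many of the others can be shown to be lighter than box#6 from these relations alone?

Directly below box#6: box#5, box#12, box#8, box#3.
No other element is forced below box#6 by the given relations, so the count is 4.

4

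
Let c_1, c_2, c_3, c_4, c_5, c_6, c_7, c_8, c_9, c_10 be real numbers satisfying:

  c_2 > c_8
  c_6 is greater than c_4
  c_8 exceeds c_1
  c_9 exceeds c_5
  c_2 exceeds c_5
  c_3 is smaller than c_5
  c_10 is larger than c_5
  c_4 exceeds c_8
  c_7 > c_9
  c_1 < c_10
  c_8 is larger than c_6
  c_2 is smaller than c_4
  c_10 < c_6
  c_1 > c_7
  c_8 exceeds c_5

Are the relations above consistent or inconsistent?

Chaining the given relations yields c_6 < c_8 < c_2 < c_4, so c_6 < c_4. But one relation states c_4 < c_6. These cannot both hold.

inconsistent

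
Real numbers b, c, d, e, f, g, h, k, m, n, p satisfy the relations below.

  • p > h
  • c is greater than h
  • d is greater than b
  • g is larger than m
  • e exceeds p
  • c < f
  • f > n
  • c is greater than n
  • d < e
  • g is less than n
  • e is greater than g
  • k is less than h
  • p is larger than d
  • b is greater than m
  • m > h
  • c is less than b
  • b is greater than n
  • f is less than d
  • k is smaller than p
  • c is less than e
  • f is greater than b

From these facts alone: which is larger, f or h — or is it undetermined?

f

h < m and m < g give h < g.
With g < n: h < m < g < n.
Then n < c extends the chain to c.
Then c < b extends the chain to b.
Then b < f extends the chain to f.
So f is larger.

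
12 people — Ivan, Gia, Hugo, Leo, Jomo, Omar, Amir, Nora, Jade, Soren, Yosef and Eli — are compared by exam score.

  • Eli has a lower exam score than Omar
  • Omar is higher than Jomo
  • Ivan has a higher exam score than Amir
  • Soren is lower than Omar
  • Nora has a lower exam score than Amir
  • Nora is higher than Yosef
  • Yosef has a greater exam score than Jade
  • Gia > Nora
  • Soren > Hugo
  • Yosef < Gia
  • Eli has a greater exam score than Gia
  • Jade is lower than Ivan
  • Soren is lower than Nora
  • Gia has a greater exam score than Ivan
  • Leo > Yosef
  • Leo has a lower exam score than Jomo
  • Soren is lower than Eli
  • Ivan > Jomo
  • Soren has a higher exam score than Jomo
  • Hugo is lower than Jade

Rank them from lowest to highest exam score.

Hugo < Jade < Yosef < Leo < Jomo < Soren < Nora < Amir < Ivan < Gia < Eli < Omar

Nothing is placed below Hugo, so it is least; from there Hugo < Jade; Jade < Yosef; Yosef < Leo; Leo < Jomo; Jomo < Soren; Soren < Nora; Nora < Amir; Amir < Ivan; Ivan < Gia; Gia < Eli; Eli < Omar, each given directly.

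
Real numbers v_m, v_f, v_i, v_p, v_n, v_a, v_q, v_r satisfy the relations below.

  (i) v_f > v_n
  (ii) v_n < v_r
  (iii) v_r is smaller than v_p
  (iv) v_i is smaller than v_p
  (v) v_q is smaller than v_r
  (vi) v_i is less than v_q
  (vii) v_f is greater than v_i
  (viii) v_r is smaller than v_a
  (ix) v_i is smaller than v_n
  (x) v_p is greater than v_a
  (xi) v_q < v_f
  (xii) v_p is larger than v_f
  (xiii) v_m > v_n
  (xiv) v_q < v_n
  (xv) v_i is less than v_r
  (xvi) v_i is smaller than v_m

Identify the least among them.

v_q is not least since v_i < v_q; v_n is not least since v_q < v_n; v_m is not least since v_i < v_m; v_r is not least since v_n < v_r; v_f is not least since v_q < v_f; v_a is not least since v_r < v_a; v_p is not least since v_i < v_p.
Only v_i has nothing below it, so v_i is the least.

v_i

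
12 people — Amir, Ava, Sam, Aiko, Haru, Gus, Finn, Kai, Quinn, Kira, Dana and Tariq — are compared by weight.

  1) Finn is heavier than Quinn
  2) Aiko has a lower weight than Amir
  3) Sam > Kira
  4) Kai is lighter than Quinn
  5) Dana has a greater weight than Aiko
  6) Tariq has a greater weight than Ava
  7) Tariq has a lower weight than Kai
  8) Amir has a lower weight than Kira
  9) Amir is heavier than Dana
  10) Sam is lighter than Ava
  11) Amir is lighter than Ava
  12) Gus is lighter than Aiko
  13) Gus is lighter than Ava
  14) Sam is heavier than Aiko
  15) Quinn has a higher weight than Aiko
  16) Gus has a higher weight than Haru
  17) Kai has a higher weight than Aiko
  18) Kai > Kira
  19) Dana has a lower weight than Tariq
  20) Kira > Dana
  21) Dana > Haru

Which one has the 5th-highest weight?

Piecing the relations together gives one ordering: Haru < Gus < Aiko < Dana < Amir < Kira < Sam < Ava < Tariq < Kai < Quinn < Finn.
The 5th largest is Ava.

Ava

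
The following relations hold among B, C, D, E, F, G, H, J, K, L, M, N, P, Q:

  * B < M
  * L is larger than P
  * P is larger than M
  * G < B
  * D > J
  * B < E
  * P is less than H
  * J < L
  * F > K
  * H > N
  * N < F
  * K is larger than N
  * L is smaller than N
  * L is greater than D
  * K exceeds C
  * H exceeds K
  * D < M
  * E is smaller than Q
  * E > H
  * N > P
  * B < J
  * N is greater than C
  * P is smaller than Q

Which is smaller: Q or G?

G

Link the given pairs in sequence: G < B; B < J; J < D; D < M; M < P; P < L; L < N; N < K; K < H; H < E; E < Q.
Chaining these gives G < B < J < D < M < P < L < N < K < H < E < Q.
So G < Q; G is the smaller of the two.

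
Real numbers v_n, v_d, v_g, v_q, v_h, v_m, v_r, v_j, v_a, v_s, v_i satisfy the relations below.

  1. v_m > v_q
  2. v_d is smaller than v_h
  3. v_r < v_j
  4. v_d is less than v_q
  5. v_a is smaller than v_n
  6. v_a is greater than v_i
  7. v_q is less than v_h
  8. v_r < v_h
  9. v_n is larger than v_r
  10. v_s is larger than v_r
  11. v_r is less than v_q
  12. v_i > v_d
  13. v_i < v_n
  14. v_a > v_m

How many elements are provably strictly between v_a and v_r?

Chaining upward from v_r reaches: v_s, v_q, v_m, v_h, v_n, v_j.
Chaining downward from v_a reaches: v_d, v_q, v_i, v_m.
Strictly between v_r and v_a are those in both lists: v_q, v_m — 2 elements.

2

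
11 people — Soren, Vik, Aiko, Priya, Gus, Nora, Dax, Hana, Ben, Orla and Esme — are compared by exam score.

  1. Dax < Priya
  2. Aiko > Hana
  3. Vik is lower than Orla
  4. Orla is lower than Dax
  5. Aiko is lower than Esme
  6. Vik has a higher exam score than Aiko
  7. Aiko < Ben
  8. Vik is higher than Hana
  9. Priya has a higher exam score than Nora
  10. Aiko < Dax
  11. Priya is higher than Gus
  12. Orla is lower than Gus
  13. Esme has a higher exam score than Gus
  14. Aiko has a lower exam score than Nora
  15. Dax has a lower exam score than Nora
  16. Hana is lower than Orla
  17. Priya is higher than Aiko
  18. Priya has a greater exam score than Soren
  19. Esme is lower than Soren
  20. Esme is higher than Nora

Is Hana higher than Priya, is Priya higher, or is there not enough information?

Link the given pairs in sequence: Hana < Aiko; Aiko < Vik; Vik < Orla; Orla < Dax; Dax < Nora; Nora < Esme; Esme < Soren; Soren < Priya.
Chaining these gives Hana < Aiko < Vik < Orla < Dax < Nora < Esme < Soren < Priya.
So Priya is higher.

Priya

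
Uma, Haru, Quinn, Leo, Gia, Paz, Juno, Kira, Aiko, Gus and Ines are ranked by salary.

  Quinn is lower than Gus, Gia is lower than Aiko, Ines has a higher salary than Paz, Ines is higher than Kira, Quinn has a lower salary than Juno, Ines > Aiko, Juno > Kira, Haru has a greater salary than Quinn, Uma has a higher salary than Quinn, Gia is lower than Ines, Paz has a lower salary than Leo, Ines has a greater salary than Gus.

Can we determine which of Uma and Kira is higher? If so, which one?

Following every chain through Kira: above Kira we get Juno, Ines.
Uma is not reached, and no chain runs the other way from Uma to Kira.
So the given relations leave the order of Kira and Uma undetermined.

undetermined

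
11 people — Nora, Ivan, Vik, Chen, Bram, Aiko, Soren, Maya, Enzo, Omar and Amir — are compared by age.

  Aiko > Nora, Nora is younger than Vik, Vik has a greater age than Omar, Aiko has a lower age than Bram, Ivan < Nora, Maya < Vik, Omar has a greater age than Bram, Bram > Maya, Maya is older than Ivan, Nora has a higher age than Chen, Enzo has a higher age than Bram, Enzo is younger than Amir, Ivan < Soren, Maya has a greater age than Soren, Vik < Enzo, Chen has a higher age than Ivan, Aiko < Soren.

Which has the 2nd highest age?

Enzo

Chaining the given pairs: Ivan < Chen < Nora < Aiko < Soren < Maya < Bram < Omar < Vik < Enzo < Amir.
Counting 2 from the largest end gives Enzo.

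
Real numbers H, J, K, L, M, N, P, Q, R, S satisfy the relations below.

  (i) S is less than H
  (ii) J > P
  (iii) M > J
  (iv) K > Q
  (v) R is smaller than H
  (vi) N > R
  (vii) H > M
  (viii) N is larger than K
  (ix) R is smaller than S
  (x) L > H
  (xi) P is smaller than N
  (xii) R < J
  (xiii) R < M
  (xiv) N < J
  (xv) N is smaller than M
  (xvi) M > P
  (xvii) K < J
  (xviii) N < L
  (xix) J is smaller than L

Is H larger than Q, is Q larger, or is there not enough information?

H

Q < K and K < N give Q < N.
With N < J: Q < K < N < J.
Then J < M extends the chain to M.
With M < H: Q < K < N < J < M < H.
So H is larger.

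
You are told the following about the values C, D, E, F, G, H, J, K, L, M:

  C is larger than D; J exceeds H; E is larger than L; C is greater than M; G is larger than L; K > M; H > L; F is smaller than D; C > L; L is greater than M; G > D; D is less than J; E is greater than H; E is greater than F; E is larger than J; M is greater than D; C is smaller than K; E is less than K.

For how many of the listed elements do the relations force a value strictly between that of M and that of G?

1

Chaining upward from M reaches: L, H, C, J, E, K.
Chaining downward from G reaches: F, D, L.
Strictly between M and G are those in both lists: L — 1 element.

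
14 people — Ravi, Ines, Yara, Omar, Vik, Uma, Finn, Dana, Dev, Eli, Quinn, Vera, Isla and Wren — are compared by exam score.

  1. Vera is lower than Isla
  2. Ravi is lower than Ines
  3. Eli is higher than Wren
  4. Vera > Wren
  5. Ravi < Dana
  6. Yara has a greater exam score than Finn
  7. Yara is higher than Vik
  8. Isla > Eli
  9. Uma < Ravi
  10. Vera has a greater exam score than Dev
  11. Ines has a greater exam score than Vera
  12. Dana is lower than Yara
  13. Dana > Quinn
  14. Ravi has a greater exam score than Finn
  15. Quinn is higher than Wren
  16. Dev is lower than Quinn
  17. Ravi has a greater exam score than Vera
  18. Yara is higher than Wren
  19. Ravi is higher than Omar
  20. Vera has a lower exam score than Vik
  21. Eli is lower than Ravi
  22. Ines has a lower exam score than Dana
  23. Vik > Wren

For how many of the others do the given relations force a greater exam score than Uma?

The elements the relations force above Uma are Ravi, Ines, Dana, Yara — no chain reaches any other.
That is 4.

4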